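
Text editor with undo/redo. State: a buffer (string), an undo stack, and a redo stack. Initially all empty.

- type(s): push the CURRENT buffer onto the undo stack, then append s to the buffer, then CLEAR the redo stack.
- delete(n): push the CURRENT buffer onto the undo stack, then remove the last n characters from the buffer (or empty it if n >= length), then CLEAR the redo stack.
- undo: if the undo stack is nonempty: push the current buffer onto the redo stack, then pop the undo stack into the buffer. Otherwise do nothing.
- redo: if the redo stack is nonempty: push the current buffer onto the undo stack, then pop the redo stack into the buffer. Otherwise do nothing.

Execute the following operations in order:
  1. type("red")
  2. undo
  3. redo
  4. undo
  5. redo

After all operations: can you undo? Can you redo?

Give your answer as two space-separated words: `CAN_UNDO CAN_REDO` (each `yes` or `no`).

After op 1 (type): buf='red' undo_depth=1 redo_depth=0
After op 2 (undo): buf='(empty)' undo_depth=0 redo_depth=1
After op 3 (redo): buf='red' undo_depth=1 redo_depth=0
After op 4 (undo): buf='(empty)' undo_depth=0 redo_depth=1
After op 5 (redo): buf='red' undo_depth=1 redo_depth=0

Answer: yes no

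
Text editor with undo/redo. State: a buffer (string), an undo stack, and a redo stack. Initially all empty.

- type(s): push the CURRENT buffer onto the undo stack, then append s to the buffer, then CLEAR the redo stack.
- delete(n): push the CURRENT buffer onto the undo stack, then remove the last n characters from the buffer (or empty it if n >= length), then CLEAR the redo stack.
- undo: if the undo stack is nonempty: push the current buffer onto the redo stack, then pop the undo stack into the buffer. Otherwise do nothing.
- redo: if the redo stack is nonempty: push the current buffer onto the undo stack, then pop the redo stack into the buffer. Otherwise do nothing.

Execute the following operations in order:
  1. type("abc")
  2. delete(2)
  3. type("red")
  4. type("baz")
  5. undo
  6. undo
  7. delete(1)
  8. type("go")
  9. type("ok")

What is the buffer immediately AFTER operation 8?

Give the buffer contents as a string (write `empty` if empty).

After op 1 (type): buf='abc' undo_depth=1 redo_depth=0
After op 2 (delete): buf='a' undo_depth=2 redo_depth=0
After op 3 (type): buf='ared' undo_depth=3 redo_depth=0
After op 4 (type): buf='aredbaz' undo_depth=4 redo_depth=0
After op 5 (undo): buf='ared' undo_depth=3 redo_depth=1
After op 6 (undo): buf='a' undo_depth=2 redo_depth=2
After op 7 (delete): buf='(empty)' undo_depth=3 redo_depth=0
After op 8 (type): buf='go' undo_depth=4 redo_depth=0

Answer: go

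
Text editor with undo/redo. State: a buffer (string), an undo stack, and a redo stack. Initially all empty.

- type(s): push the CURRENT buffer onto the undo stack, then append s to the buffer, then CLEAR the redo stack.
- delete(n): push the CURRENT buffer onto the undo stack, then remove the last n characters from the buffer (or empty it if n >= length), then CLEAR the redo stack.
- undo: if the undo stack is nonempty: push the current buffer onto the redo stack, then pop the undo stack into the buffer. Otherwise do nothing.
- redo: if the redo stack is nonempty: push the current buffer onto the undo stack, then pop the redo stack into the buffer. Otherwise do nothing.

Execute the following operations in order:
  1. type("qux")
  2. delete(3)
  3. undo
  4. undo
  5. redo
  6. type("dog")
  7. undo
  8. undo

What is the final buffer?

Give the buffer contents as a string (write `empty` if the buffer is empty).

Answer: empty

Derivation:
After op 1 (type): buf='qux' undo_depth=1 redo_depth=0
After op 2 (delete): buf='(empty)' undo_depth=2 redo_depth=0
After op 3 (undo): buf='qux' undo_depth=1 redo_depth=1
After op 4 (undo): buf='(empty)' undo_depth=0 redo_depth=2
After op 5 (redo): buf='qux' undo_depth=1 redo_depth=1
After op 6 (type): buf='quxdog' undo_depth=2 redo_depth=0
After op 7 (undo): buf='qux' undo_depth=1 redo_depth=1
After op 8 (undo): buf='(empty)' undo_depth=0 redo_depth=2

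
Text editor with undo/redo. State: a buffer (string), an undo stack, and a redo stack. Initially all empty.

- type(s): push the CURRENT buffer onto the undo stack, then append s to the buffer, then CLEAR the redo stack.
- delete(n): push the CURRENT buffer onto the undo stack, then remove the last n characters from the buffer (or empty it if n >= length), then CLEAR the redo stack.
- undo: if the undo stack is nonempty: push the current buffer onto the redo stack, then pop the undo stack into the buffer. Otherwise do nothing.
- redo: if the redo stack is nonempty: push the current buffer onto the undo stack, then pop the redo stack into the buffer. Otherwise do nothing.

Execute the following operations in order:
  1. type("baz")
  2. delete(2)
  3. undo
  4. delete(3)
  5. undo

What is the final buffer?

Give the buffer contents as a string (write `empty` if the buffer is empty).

After op 1 (type): buf='baz' undo_depth=1 redo_depth=0
After op 2 (delete): buf='b' undo_depth=2 redo_depth=0
After op 3 (undo): buf='baz' undo_depth=1 redo_depth=1
After op 4 (delete): buf='(empty)' undo_depth=2 redo_depth=0
After op 5 (undo): buf='baz' undo_depth=1 redo_depth=1

Answer: baz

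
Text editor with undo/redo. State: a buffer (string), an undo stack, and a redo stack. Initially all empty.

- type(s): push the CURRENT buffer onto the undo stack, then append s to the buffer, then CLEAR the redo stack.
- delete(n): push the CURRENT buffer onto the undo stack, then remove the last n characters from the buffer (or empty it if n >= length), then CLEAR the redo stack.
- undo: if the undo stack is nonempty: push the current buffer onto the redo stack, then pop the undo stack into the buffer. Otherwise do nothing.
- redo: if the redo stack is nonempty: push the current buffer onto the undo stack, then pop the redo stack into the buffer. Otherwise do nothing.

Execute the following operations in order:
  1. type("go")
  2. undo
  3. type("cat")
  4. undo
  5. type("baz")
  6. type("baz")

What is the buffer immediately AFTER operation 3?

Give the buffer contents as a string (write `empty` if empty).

Answer: cat

Derivation:
After op 1 (type): buf='go' undo_depth=1 redo_depth=0
After op 2 (undo): buf='(empty)' undo_depth=0 redo_depth=1
After op 3 (type): buf='cat' undo_depth=1 redo_depth=0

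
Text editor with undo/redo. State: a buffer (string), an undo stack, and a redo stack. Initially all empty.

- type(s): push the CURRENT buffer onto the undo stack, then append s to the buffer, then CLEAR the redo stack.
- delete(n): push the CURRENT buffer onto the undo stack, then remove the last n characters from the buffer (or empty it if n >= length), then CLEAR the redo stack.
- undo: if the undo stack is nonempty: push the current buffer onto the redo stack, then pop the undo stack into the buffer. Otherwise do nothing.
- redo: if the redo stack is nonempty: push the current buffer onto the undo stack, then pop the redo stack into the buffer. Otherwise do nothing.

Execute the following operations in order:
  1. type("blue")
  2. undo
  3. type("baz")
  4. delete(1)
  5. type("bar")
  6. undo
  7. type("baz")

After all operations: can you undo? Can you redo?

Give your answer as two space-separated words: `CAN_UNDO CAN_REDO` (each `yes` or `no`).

After op 1 (type): buf='blue' undo_depth=1 redo_depth=0
After op 2 (undo): buf='(empty)' undo_depth=0 redo_depth=1
After op 3 (type): buf='baz' undo_depth=1 redo_depth=0
After op 4 (delete): buf='ba' undo_depth=2 redo_depth=0
After op 5 (type): buf='babar' undo_depth=3 redo_depth=0
After op 6 (undo): buf='ba' undo_depth=2 redo_depth=1
After op 7 (type): buf='babaz' undo_depth=3 redo_depth=0

Answer: yes no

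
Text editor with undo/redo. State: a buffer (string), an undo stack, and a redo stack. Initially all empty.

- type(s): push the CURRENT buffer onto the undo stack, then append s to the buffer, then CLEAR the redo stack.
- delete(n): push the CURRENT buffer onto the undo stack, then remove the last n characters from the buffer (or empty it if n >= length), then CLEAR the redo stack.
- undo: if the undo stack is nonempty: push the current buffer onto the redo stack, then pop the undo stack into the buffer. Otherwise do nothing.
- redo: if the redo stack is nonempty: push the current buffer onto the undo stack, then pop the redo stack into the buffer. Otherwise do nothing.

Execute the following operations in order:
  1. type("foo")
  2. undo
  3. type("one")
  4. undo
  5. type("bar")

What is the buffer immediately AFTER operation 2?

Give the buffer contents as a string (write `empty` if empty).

After op 1 (type): buf='foo' undo_depth=1 redo_depth=0
After op 2 (undo): buf='(empty)' undo_depth=0 redo_depth=1

Answer: empty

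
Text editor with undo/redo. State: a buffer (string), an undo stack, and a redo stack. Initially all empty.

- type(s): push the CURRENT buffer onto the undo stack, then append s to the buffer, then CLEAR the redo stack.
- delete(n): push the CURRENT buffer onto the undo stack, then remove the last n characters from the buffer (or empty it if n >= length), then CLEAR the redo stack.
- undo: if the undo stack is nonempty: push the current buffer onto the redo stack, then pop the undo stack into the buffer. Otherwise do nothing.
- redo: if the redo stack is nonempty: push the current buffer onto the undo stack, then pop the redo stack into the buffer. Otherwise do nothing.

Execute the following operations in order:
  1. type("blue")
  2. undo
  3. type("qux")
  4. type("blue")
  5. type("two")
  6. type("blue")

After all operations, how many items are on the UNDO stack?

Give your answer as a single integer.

After op 1 (type): buf='blue' undo_depth=1 redo_depth=0
After op 2 (undo): buf='(empty)' undo_depth=0 redo_depth=1
After op 3 (type): buf='qux' undo_depth=1 redo_depth=0
After op 4 (type): buf='quxblue' undo_depth=2 redo_depth=0
After op 5 (type): buf='quxbluetwo' undo_depth=3 redo_depth=0
After op 6 (type): buf='quxbluetwoblue' undo_depth=4 redo_depth=0

Answer: 4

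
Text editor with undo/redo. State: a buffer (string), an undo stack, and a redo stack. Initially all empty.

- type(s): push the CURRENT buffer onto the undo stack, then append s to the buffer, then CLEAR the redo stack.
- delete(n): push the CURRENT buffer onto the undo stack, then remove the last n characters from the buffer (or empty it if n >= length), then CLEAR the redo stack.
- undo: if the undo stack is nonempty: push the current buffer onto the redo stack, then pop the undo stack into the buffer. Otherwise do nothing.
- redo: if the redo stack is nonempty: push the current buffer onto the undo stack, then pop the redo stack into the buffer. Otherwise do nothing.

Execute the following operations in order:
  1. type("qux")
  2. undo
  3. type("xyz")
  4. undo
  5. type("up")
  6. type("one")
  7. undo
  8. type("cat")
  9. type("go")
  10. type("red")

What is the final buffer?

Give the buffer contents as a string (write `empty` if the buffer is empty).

After op 1 (type): buf='qux' undo_depth=1 redo_depth=0
After op 2 (undo): buf='(empty)' undo_depth=0 redo_depth=1
After op 3 (type): buf='xyz' undo_depth=1 redo_depth=0
After op 4 (undo): buf='(empty)' undo_depth=0 redo_depth=1
After op 5 (type): buf='up' undo_depth=1 redo_depth=0
After op 6 (type): buf='upone' undo_depth=2 redo_depth=0
After op 7 (undo): buf='up' undo_depth=1 redo_depth=1
After op 8 (type): buf='upcat' undo_depth=2 redo_depth=0
After op 9 (type): buf='upcatgo' undo_depth=3 redo_depth=0
After op 10 (type): buf='upcatgored' undo_depth=4 redo_depth=0

Answer: upcatgored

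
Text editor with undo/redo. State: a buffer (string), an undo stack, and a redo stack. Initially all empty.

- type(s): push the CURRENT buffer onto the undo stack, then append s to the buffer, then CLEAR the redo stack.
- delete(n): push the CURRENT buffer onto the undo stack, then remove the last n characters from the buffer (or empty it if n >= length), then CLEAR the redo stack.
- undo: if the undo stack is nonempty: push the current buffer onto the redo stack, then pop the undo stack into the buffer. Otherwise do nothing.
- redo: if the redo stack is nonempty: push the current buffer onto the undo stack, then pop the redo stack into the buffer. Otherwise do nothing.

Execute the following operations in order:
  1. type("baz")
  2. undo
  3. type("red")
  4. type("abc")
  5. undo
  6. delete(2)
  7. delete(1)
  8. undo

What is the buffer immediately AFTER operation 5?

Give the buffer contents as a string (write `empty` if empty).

After op 1 (type): buf='baz' undo_depth=1 redo_depth=0
After op 2 (undo): buf='(empty)' undo_depth=0 redo_depth=1
After op 3 (type): buf='red' undo_depth=1 redo_depth=0
After op 4 (type): buf='redabc' undo_depth=2 redo_depth=0
After op 5 (undo): buf='red' undo_depth=1 redo_depth=1

Answer: red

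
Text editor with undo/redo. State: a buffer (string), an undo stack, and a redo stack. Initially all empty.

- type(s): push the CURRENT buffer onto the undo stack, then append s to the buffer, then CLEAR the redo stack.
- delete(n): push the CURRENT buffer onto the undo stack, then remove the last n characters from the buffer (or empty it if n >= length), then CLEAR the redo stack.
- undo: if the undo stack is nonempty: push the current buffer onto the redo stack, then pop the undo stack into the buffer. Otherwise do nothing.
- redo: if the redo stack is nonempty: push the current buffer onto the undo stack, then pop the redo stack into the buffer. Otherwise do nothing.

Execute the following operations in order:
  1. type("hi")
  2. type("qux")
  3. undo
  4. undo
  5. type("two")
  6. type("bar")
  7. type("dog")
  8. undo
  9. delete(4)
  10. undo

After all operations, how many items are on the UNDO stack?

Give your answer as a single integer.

After op 1 (type): buf='hi' undo_depth=1 redo_depth=0
After op 2 (type): buf='hiqux' undo_depth=2 redo_depth=0
After op 3 (undo): buf='hi' undo_depth=1 redo_depth=1
After op 4 (undo): buf='(empty)' undo_depth=0 redo_depth=2
After op 5 (type): buf='two' undo_depth=1 redo_depth=0
After op 6 (type): buf='twobar' undo_depth=2 redo_depth=0
After op 7 (type): buf='twobardog' undo_depth=3 redo_depth=0
After op 8 (undo): buf='twobar' undo_depth=2 redo_depth=1
After op 9 (delete): buf='tw' undo_depth=3 redo_depth=0
After op 10 (undo): buf='twobar' undo_depth=2 redo_depth=1

Answer: 2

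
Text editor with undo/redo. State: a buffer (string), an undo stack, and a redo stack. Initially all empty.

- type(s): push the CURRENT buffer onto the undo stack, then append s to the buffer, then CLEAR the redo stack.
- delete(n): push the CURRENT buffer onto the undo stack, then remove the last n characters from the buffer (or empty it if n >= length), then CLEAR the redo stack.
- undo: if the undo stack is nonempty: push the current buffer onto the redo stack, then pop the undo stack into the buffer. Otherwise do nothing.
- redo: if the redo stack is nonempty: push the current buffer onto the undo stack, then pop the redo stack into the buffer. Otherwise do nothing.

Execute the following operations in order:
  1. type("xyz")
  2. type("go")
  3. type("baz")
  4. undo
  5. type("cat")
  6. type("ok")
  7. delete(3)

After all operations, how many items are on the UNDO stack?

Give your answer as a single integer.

After op 1 (type): buf='xyz' undo_depth=1 redo_depth=0
After op 2 (type): buf='xyzgo' undo_depth=2 redo_depth=0
After op 3 (type): buf='xyzgobaz' undo_depth=3 redo_depth=0
After op 4 (undo): buf='xyzgo' undo_depth=2 redo_depth=1
After op 5 (type): buf='xyzgocat' undo_depth=3 redo_depth=0
After op 6 (type): buf='xyzgocatok' undo_depth=4 redo_depth=0
After op 7 (delete): buf='xyzgoca' undo_depth=5 redo_depth=0

Answer: 5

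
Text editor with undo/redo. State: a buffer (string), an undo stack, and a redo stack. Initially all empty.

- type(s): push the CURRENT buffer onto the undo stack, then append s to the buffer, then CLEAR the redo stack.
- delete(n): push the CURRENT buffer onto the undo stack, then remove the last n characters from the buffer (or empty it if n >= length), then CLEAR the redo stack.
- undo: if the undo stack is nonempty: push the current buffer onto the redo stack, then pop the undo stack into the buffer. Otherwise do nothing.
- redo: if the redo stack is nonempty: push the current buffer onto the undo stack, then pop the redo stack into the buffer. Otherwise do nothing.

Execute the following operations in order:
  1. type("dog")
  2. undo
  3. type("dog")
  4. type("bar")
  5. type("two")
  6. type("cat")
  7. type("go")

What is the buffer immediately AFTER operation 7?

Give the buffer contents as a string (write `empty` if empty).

After op 1 (type): buf='dog' undo_depth=1 redo_depth=0
After op 2 (undo): buf='(empty)' undo_depth=0 redo_depth=1
After op 3 (type): buf='dog' undo_depth=1 redo_depth=0
After op 4 (type): buf='dogbar' undo_depth=2 redo_depth=0
After op 5 (type): buf='dogbartwo' undo_depth=3 redo_depth=0
After op 6 (type): buf='dogbartwocat' undo_depth=4 redo_depth=0
After op 7 (type): buf='dogbartwocatgo' undo_depth=5 redo_depth=0

Answer: dogbartwocatgo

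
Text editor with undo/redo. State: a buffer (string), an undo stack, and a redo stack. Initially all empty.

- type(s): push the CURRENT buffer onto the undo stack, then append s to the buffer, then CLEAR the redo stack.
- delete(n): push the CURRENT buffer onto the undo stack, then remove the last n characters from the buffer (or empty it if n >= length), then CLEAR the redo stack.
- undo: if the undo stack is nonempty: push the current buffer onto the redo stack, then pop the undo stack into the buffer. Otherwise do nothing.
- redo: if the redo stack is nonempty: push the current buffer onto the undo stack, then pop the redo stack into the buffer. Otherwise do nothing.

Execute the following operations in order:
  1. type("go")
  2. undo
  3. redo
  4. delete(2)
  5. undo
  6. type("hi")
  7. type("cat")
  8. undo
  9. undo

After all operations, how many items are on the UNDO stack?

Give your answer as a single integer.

After op 1 (type): buf='go' undo_depth=1 redo_depth=0
After op 2 (undo): buf='(empty)' undo_depth=0 redo_depth=1
After op 3 (redo): buf='go' undo_depth=1 redo_depth=0
After op 4 (delete): buf='(empty)' undo_depth=2 redo_depth=0
After op 5 (undo): buf='go' undo_depth=1 redo_depth=1
After op 6 (type): buf='gohi' undo_depth=2 redo_depth=0
After op 7 (type): buf='gohicat' undo_depth=3 redo_depth=0
After op 8 (undo): buf='gohi' undo_depth=2 redo_depth=1
After op 9 (undo): buf='go' undo_depth=1 redo_depth=2

Answer: 1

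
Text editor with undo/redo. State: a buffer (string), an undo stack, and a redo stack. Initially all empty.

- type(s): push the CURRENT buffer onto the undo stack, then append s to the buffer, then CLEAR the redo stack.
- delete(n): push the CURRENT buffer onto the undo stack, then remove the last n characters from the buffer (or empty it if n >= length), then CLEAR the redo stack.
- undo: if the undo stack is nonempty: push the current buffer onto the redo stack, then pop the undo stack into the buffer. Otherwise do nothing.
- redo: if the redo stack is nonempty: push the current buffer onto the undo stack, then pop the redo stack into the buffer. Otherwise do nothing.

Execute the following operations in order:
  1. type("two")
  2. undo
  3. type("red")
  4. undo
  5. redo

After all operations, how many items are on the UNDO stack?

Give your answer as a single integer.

Answer: 1

Derivation:
After op 1 (type): buf='two' undo_depth=1 redo_depth=0
After op 2 (undo): buf='(empty)' undo_depth=0 redo_depth=1
After op 3 (type): buf='red' undo_depth=1 redo_depth=0
After op 4 (undo): buf='(empty)' undo_depth=0 redo_depth=1
After op 5 (redo): buf='red' undo_depth=1 redo_depth=0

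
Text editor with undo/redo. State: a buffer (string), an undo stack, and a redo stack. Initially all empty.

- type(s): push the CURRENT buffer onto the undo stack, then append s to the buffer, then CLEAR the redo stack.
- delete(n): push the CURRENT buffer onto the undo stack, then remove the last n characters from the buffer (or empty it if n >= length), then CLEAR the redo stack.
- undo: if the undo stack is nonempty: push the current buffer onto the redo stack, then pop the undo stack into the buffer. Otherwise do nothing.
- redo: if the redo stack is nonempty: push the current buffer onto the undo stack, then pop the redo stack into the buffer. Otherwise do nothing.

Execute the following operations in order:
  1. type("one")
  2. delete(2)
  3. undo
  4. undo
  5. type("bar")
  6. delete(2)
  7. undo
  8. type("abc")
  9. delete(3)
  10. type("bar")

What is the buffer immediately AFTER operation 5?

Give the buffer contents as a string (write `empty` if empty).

Answer: bar

Derivation:
After op 1 (type): buf='one' undo_depth=1 redo_depth=0
After op 2 (delete): buf='o' undo_depth=2 redo_depth=0
After op 3 (undo): buf='one' undo_depth=1 redo_depth=1
After op 4 (undo): buf='(empty)' undo_depth=0 redo_depth=2
After op 5 (type): buf='bar' undo_depth=1 redo_depth=0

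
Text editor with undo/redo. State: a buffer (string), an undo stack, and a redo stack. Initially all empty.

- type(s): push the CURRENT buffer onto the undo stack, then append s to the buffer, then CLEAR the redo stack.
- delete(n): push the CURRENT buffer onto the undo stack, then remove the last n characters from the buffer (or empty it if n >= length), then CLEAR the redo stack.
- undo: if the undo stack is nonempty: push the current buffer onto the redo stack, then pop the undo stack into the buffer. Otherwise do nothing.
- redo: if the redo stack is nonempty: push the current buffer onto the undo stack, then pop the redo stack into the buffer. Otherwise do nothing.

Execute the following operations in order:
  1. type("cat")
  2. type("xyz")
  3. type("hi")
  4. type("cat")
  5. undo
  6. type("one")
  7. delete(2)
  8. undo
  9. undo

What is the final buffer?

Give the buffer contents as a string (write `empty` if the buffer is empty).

Answer: catxyzhi

Derivation:
After op 1 (type): buf='cat' undo_depth=1 redo_depth=0
After op 2 (type): buf='catxyz' undo_depth=2 redo_depth=0
After op 3 (type): buf='catxyzhi' undo_depth=3 redo_depth=0
After op 4 (type): buf='catxyzhicat' undo_depth=4 redo_depth=0
After op 5 (undo): buf='catxyzhi' undo_depth=3 redo_depth=1
After op 6 (type): buf='catxyzhione' undo_depth=4 redo_depth=0
After op 7 (delete): buf='catxyzhio' undo_depth=5 redo_depth=0
After op 8 (undo): buf='catxyzhione' undo_depth=4 redo_depth=1
After op 9 (undo): buf='catxyzhi' undo_depth=3 redo_depth=2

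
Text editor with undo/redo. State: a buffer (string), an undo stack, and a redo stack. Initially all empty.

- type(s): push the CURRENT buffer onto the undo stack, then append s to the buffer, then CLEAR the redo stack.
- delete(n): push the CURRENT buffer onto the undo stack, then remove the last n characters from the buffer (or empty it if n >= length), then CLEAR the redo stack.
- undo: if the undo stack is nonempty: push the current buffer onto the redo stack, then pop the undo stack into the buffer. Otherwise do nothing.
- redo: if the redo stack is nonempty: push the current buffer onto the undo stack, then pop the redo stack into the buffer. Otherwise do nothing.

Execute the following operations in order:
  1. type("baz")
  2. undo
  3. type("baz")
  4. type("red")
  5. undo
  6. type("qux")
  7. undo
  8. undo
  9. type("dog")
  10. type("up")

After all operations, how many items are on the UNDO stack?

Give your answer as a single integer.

After op 1 (type): buf='baz' undo_depth=1 redo_depth=0
After op 2 (undo): buf='(empty)' undo_depth=0 redo_depth=1
After op 3 (type): buf='baz' undo_depth=1 redo_depth=0
After op 4 (type): buf='bazred' undo_depth=2 redo_depth=0
After op 5 (undo): buf='baz' undo_depth=1 redo_depth=1
After op 6 (type): buf='bazqux' undo_depth=2 redo_depth=0
After op 7 (undo): buf='baz' undo_depth=1 redo_depth=1
After op 8 (undo): buf='(empty)' undo_depth=0 redo_depth=2
After op 9 (type): buf='dog' undo_depth=1 redo_depth=0
After op 10 (type): buf='dogup' undo_depth=2 redo_depth=0

Answer: 2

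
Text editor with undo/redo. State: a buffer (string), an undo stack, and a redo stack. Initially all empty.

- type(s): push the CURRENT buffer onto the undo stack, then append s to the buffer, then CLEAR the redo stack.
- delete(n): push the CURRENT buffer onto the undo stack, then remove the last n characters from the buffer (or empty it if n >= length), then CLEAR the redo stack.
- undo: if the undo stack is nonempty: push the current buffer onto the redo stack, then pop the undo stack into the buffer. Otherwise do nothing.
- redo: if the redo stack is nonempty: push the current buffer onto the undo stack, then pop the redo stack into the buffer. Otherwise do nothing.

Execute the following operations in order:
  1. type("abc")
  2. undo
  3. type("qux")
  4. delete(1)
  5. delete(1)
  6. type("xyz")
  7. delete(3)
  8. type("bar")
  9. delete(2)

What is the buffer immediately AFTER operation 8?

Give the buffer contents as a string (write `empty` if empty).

Answer: qbar

Derivation:
After op 1 (type): buf='abc' undo_depth=1 redo_depth=0
After op 2 (undo): buf='(empty)' undo_depth=0 redo_depth=1
After op 3 (type): buf='qux' undo_depth=1 redo_depth=0
After op 4 (delete): buf='qu' undo_depth=2 redo_depth=0
After op 5 (delete): buf='q' undo_depth=3 redo_depth=0
After op 6 (type): buf='qxyz' undo_depth=4 redo_depth=0
After op 7 (delete): buf='q' undo_depth=5 redo_depth=0
After op 8 (type): buf='qbar' undo_depth=6 redo_depth=0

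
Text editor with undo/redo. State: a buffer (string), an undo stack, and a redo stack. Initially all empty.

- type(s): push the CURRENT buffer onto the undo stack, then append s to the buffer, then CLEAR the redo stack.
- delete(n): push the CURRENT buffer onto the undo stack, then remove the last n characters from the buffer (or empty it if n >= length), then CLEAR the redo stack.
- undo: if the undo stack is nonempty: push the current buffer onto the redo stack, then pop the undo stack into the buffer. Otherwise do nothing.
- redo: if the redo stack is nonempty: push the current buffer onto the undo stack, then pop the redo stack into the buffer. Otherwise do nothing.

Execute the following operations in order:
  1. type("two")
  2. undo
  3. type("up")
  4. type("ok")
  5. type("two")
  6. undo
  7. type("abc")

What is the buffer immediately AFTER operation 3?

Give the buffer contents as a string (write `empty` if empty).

Answer: up

Derivation:
After op 1 (type): buf='two' undo_depth=1 redo_depth=0
After op 2 (undo): buf='(empty)' undo_depth=0 redo_depth=1
After op 3 (type): buf='up' undo_depth=1 redo_depth=0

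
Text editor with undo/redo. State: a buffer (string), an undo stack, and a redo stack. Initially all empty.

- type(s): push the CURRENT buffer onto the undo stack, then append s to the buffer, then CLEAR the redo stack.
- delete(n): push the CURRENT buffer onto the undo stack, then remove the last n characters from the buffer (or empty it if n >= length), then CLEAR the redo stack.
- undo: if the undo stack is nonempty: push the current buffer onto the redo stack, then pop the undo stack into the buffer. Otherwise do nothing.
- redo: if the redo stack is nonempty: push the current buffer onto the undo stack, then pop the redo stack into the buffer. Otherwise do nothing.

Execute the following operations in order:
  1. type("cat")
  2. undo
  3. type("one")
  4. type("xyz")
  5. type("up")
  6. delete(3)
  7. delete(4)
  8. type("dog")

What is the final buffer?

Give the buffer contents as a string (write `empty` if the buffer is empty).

After op 1 (type): buf='cat' undo_depth=1 redo_depth=0
After op 2 (undo): buf='(empty)' undo_depth=0 redo_depth=1
After op 3 (type): buf='one' undo_depth=1 redo_depth=0
After op 4 (type): buf='onexyz' undo_depth=2 redo_depth=0
After op 5 (type): buf='onexyzup' undo_depth=3 redo_depth=0
After op 6 (delete): buf='onexy' undo_depth=4 redo_depth=0
After op 7 (delete): buf='o' undo_depth=5 redo_depth=0
After op 8 (type): buf='odog' undo_depth=6 redo_depth=0

Answer: odog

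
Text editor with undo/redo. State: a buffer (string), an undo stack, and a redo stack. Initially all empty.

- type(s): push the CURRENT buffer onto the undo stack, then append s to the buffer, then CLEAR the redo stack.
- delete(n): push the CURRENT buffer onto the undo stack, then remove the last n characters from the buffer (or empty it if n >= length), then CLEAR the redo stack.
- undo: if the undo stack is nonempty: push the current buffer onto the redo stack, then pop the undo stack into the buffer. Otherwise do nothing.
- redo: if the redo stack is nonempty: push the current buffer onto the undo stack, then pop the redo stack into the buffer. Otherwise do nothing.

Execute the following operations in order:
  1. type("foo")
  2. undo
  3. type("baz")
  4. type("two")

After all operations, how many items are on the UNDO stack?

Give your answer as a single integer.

Answer: 2

Derivation:
After op 1 (type): buf='foo' undo_depth=1 redo_depth=0
After op 2 (undo): buf='(empty)' undo_depth=0 redo_depth=1
After op 3 (type): buf='baz' undo_depth=1 redo_depth=0
After op 4 (type): buf='baztwo' undo_depth=2 redo_depth=0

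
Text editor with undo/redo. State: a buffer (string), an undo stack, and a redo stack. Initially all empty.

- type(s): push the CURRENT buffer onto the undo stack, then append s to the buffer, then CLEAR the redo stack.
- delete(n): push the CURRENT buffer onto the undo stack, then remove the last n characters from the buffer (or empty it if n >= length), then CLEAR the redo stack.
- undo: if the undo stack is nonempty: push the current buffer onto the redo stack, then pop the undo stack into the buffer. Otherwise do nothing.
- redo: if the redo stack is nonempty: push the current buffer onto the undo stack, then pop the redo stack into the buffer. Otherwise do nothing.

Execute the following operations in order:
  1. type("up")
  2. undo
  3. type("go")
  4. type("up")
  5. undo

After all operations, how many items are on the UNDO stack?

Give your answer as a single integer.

Answer: 1

Derivation:
After op 1 (type): buf='up' undo_depth=1 redo_depth=0
After op 2 (undo): buf='(empty)' undo_depth=0 redo_depth=1
After op 3 (type): buf='go' undo_depth=1 redo_depth=0
After op 4 (type): buf='goup' undo_depth=2 redo_depth=0
After op 5 (undo): buf='go' undo_depth=1 redo_depth=1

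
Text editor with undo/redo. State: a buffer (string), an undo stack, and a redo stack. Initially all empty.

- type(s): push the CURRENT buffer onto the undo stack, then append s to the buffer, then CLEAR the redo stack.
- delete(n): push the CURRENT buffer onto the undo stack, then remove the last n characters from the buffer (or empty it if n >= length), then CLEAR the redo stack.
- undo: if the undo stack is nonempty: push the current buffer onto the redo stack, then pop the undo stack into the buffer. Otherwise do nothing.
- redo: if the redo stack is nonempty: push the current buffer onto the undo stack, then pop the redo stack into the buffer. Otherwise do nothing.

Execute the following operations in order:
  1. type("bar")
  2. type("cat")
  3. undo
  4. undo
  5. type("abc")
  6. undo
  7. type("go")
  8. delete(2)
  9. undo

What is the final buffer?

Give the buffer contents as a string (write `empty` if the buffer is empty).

Answer: go

Derivation:
After op 1 (type): buf='bar' undo_depth=1 redo_depth=0
After op 2 (type): buf='barcat' undo_depth=2 redo_depth=0
After op 3 (undo): buf='bar' undo_depth=1 redo_depth=1
After op 4 (undo): buf='(empty)' undo_depth=0 redo_depth=2
After op 5 (type): buf='abc' undo_depth=1 redo_depth=0
After op 6 (undo): buf='(empty)' undo_depth=0 redo_depth=1
After op 7 (type): buf='go' undo_depth=1 redo_depth=0
After op 8 (delete): buf='(empty)' undo_depth=2 redo_depth=0
After op 9 (undo): buf='go' undo_depth=1 redo_depth=1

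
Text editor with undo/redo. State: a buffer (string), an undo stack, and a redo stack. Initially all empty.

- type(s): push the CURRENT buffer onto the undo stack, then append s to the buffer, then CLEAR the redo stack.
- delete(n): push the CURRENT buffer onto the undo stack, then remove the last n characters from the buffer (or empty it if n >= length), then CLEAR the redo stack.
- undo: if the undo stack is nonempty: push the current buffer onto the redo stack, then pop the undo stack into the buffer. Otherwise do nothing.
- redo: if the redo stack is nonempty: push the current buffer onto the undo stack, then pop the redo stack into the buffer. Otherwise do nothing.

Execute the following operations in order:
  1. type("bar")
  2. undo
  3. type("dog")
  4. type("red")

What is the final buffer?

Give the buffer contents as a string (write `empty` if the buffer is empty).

After op 1 (type): buf='bar' undo_depth=1 redo_depth=0
After op 2 (undo): buf='(empty)' undo_depth=0 redo_depth=1
After op 3 (type): buf='dog' undo_depth=1 redo_depth=0
After op 4 (type): buf='dogred' undo_depth=2 redo_depth=0

Answer: dogred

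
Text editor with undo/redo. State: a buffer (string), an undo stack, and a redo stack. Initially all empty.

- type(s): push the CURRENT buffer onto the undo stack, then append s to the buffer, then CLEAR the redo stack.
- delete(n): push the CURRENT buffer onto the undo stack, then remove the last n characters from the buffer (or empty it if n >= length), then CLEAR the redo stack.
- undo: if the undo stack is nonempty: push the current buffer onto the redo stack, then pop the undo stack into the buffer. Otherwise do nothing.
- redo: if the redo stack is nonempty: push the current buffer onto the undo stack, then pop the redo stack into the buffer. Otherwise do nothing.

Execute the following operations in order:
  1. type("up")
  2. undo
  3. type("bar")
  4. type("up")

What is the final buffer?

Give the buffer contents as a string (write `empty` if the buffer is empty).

Answer: barup

Derivation:
After op 1 (type): buf='up' undo_depth=1 redo_depth=0
After op 2 (undo): buf='(empty)' undo_depth=0 redo_depth=1
After op 3 (type): buf='bar' undo_depth=1 redo_depth=0
After op 4 (type): buf='barup' undo_depth=2 redo_depth=0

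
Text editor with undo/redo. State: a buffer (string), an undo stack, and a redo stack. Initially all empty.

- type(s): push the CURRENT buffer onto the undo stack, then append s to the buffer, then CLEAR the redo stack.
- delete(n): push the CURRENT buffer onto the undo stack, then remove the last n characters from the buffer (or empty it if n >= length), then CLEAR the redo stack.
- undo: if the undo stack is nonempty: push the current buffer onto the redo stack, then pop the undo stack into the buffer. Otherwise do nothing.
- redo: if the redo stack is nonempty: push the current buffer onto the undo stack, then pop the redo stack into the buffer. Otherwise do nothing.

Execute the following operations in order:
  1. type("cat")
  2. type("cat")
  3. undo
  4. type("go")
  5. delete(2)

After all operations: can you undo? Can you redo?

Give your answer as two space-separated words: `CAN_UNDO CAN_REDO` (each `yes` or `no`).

Answer: yes no

Derivation:
After op 1 (type): buf='cat' undo_depth=1 redo_depth=0
After op 2 (type): buf='catcat' undo_depth=2 redo_depth=0
After op 3 (undo): buf='cat' undo_depth=1 redo_depth=1
After op 4 (type): buf='catgo' undo_depth=2 redo_depth=0
After op 5 (delete): buf='cat' undo_depth=3 redo_depth=0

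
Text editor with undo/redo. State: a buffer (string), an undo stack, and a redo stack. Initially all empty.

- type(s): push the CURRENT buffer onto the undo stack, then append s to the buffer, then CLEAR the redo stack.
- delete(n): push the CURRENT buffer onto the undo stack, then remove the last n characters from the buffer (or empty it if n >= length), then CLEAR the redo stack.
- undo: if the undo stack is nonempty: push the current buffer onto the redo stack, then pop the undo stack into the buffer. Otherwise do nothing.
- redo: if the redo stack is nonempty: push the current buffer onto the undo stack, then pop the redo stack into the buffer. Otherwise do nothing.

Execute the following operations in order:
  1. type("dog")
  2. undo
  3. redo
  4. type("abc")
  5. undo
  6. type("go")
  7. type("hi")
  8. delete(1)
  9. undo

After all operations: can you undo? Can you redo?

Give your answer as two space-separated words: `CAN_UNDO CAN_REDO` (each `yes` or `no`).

Answer: yes yes

Derivation:
After op 1 (type): buf='dog' undo_depth=1 redo_depth=0
After op 2 (undo): buf='(empty)' undo_depth=0 redo_depth=1
After op 3 (redo): buf='dog' undo_depth=1 redo_depth=0
After op 4 (type): buf='dogabc' undo_depth=2 redo_depth=0
After op 5 (undo): buf='dog' undo_depth=1 redo_depth=1
After op 6 (type): buf='doggo' undo_depth=2 redo_depth=0
After op 7 (type): buf='doggohi' undo_depth=3 redo_depth=0
After op 8 (delete): buf='doggoh' undo_depth=4 redo_depth=0
After op 9 (undo): buf='doggohi' undo_depth=3 redo_depth=1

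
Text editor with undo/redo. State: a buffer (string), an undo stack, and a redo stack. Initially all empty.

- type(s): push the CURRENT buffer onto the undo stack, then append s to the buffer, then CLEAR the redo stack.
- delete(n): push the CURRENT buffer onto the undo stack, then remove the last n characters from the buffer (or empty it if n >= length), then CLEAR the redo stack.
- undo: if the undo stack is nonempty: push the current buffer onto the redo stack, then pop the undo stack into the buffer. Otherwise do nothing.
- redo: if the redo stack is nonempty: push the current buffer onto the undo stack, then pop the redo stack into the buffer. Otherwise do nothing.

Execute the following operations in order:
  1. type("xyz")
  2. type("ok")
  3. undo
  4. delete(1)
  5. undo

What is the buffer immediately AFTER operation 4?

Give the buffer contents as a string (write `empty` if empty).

Answer: xy

Derivation:
After op 1 (type): buf='xyz' undo_depth=1 redo_depth=0
After op 2 (type): buf='xyzok' undo_depth=2 redo_depth=0
After op 3 (undo): buf='xyz' undo_depth=1 redo_depth=1
After op 4 (delete): buf='xy' undo_depth=2 redo_depth=0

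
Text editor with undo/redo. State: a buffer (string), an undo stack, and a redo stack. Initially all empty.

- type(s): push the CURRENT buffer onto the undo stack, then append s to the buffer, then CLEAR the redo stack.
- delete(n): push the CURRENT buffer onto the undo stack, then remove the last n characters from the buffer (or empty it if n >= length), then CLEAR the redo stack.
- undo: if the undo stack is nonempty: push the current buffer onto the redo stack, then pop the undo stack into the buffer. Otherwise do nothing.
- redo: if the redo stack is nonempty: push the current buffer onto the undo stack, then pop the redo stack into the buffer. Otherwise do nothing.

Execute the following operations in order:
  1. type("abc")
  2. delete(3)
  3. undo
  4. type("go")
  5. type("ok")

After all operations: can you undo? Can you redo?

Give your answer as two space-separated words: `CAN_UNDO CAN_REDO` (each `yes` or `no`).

After op 1 (type): buf='abc' undo_depth=1 redo_depth=0
After op 2 (delete): buf='(empty)' undo_depth=2 redo_depth=0
After op 3 (undo): buf='abc' undo_depth=1 redo_depth=1
After op 4 (type): buf='abcgo' undo_depth=2 redo_depth=0
After op 5 (type): buf='abcgook' undo_depth=3 redo_depth=0

Answer: yes no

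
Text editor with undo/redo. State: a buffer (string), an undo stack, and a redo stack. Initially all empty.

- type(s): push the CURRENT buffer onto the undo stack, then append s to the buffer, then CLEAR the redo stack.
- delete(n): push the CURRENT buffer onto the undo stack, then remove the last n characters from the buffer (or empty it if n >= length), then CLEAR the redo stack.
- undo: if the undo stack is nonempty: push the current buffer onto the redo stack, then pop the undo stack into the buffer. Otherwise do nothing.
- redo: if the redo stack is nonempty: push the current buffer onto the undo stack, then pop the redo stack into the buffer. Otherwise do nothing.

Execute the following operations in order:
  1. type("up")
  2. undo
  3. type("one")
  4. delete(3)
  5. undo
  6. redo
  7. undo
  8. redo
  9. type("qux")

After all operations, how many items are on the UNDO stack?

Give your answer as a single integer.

Answer: 3

Derivation:
After op 1 (type): buf='up' undo_depth=1 redo_depth=0
After op 2 (undo): buf='(empty)' undo_depth=0 redo_depth=1
After op 3 (type): buf='one' undo_depth=1 redo_depth=0
After op 4 (delete): buf='(empty)' undo_depth=2 redo_depth=0
After op 5 (undo): buf='one' undo_depth=1 redo_depth=1
After op 6 (redo): buf='(empty)' undo_depth=2 redo_depth=0
After op 7 (undo): buf='one' undo_depth=1 redo_depth=1
After op 8 (redo): buf='(empty)' undo_depth=2 redo_depth=0
After op 9 (type): buf='qux' undo_depth=3 redo_depth=0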